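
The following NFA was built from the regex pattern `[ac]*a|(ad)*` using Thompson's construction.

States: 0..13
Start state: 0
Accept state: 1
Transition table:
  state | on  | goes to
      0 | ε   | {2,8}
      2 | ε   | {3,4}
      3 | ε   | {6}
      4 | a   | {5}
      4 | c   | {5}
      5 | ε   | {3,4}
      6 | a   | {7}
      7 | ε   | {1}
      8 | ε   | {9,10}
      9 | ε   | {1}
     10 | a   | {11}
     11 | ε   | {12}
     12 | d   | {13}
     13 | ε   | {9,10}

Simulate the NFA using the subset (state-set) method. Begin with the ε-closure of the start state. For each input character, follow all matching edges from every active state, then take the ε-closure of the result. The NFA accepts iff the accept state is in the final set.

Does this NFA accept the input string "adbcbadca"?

start: ε-closure({0}) = {0,1,2,3,4,6,8,9,10}
'a' @ 1: {1,3,4,5,6,7,11,12}  (accept∈set)
'd' @ 2: {1,9,10,13}  (accept∈set)
'b' @ 3: {}  — state set empty
rest 'cbadca' ignored (set empty)
final: {}; accept 1 not in set

Answer: REJECT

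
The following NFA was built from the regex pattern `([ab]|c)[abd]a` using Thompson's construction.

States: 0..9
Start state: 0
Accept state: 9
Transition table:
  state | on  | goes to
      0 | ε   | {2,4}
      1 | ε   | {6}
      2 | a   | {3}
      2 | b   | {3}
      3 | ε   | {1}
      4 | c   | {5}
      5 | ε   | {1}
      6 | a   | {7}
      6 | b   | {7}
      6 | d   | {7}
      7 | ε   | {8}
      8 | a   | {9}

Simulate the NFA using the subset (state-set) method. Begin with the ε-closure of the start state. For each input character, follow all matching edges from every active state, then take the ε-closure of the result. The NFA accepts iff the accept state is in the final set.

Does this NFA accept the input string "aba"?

initial (ε-close {0}): {0,2,4}
'a' @ 1: {1,3,6}
'b' @ 2: {7,8}
'a' @ 3: {9}  [accepting]
after full input: {9}  (accept=9 in)

Answer: ACCEPT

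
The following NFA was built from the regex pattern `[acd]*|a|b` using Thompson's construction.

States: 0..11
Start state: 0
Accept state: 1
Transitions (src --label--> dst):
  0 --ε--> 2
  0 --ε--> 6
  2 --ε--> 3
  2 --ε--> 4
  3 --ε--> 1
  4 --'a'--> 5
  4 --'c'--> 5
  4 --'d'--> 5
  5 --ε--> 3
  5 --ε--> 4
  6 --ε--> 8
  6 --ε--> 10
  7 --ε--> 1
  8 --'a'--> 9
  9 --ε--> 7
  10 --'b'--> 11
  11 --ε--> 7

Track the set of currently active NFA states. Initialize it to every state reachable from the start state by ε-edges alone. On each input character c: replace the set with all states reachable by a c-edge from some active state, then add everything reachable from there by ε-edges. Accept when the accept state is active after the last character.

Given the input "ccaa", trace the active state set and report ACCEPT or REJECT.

Answer: ACCEPT

Derivation:
initial (ε-close {0}): {0,1,2,3,4,6,8,10}
'c' @ 1: {1,3,4,5}  (accept∈set)
'c' @ 2: {1,3,4,5}  (accept∈set)
'a' @ 3: {1,3,4,5}  (accept∈set)
'a' @ 4: {1,3,4,5}  (accept∈set)
after full input: {1,3,4,5}  (accept=1 in)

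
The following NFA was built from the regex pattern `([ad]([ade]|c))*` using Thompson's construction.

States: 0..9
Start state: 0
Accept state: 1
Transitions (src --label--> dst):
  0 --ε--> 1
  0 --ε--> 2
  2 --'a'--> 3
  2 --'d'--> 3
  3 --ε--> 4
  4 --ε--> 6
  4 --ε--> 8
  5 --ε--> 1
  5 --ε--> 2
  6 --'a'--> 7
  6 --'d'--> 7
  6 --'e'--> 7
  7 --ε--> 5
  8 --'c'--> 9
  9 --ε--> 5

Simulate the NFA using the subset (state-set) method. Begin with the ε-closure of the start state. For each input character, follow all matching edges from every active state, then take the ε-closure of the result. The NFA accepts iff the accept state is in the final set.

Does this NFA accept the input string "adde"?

Answer: ACCEPT

Trace:
start: ε-closure({0}) = {0,1,2}
'a' @ 1: {3,4,6,8}
'd' @ 2: {1,2,5,7}  ✓accept
'd' @ 3: {3,4,6,8}
'e' @ 4: {1,2,5,7}  ✓accept
end set {1,2,5,7} — state 1 in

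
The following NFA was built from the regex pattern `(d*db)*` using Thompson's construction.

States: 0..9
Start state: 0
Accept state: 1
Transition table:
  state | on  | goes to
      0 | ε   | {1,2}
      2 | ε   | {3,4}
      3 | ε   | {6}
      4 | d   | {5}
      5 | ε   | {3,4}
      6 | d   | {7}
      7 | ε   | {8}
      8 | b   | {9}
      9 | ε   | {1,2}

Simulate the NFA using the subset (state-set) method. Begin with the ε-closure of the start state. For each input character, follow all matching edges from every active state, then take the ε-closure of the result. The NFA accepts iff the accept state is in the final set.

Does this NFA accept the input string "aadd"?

S₀ = ε-closure({0}) = {0,1,2,3,4,6}
'a' @ 1: {}  — dead — no transitions
rest 'add' ignored (set empty)
final: {}; accept 1 not in set

Answer: REJECT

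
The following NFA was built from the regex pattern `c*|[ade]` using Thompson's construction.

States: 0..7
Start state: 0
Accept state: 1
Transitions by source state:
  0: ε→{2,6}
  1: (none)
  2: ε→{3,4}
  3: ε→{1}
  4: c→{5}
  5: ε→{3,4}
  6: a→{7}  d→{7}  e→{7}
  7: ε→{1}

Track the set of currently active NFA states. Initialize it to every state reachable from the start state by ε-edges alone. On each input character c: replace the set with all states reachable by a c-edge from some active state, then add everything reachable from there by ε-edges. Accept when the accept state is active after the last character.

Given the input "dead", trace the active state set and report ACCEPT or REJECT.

Answer: REJECT

Steps:
S₀ = ε-closure({0}) = {0,1,2,3,4,6}
'd' @ 1: {1,7}  [accepting]
'e' @ 2: {}  — no active states
rest 'ad' ignored (set empty)
end set {} — state 1 not in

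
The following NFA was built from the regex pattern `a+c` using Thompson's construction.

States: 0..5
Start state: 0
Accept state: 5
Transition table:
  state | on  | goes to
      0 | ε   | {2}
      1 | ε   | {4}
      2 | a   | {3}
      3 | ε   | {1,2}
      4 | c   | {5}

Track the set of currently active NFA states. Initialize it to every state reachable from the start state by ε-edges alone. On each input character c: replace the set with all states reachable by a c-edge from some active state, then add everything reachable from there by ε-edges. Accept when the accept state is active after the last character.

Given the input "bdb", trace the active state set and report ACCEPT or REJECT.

S₀ = ε-closure({0}) = {0,2}
'b' @ 1: {}  — dead — no transitions
rest 'db' ignored (set empty)
end set {} — state 5 not in

Answer: REJECT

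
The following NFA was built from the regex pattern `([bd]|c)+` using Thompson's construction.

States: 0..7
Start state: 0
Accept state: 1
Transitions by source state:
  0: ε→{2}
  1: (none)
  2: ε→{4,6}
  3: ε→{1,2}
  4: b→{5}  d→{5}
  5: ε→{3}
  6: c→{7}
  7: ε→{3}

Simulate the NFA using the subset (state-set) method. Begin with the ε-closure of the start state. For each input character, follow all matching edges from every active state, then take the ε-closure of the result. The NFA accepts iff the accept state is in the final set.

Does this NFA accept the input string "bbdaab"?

Answer: REJECT

Steps:
S₀ = ε-closure({0}) = {0,2,4,6}
'b' @ 1: {1,2,3,4,5,6}  ✓accept
'b' @ 2: {1,2,3,4,5,6}  ✓accept
'd' @ 3: {1,2,3,4,5,6}  ✓accept
'a' @ 4: {}  — no active states
rest 'ab' ignored (set empty)
end set {} — state 1 not in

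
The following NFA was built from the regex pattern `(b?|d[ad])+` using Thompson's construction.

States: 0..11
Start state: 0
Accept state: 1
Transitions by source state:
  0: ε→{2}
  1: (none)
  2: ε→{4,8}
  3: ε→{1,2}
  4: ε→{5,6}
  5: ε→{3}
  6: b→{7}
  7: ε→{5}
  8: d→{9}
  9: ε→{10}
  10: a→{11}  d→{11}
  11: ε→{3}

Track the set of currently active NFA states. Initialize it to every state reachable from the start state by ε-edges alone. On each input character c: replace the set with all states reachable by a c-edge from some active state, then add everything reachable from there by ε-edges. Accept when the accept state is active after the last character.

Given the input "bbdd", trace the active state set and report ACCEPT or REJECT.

start: ε-closure({0}) = {0,1,2,3,4,5,6,8}
'b' @ 1: {1,2,3,4,5,6,7,8}  ✓accept
'b' @ 2: {1,2,3,4,5,6,7,8}  ✓accept
'd' @ 3: {9,10}
'd' @ 4: {1,2,3,4,5,6,8,11}  ✓accept
after full input: {1,2,3,4,5,6,8,11}  (accept=1 in)

Answer: ACCEPT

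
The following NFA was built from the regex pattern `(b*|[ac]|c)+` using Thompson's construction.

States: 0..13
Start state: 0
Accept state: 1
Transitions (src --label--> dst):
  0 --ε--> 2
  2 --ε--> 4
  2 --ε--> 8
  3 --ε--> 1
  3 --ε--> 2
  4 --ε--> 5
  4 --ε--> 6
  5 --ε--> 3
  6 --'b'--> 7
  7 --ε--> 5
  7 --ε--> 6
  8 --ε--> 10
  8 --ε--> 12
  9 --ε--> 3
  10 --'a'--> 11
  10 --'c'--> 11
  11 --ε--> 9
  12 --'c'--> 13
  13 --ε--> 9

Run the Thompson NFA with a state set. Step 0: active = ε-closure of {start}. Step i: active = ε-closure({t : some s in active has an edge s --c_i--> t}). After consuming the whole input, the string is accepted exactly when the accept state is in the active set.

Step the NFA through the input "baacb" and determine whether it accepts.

Answer: ACCEPT

Derivation:
initial (ε-close {0}): {0,1,2,3,4,5,6,8,10,12}
'b' @ 1: {1,2,3,4,5,6,7,8,10,12}  (accept∈set)
'a' @ 2: {1,2,3,4,5,6,8,9,10,11,12}  (accept∈set)
'a' @ 3: {1,2,3,4,5,6,8,9,10,11,12}  (accept∈set)
'c' @ 4: {1,2,3,4,5,6,8,9,10,11,12,13}  (accept∈set)
'b' @ 5: {1,2,3,4,5,6,7,8,10,12}  (accept∈set)
after full input: {1,2,3,4,5,6,7,8,10,12}  (accept=1 in)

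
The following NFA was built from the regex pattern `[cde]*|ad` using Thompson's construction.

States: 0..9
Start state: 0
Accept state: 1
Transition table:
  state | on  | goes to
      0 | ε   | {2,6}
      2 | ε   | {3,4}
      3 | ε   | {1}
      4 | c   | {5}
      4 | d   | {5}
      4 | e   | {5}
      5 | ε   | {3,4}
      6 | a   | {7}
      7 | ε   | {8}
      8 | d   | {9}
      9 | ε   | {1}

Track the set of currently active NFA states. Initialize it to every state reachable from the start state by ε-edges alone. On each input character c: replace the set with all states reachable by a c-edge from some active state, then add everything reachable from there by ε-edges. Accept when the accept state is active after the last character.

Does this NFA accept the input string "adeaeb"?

start: ε-closure({0}) = {0,1,2,3,4,6}
'a' @ 1: {7,8}
'd' @ 2: {1,9}  ✓accept
'e' @ 3: {}  — state set empty
rest 'aeb' ignored (set empty)
final: {}; accept 1 not in set

Answer: REJECT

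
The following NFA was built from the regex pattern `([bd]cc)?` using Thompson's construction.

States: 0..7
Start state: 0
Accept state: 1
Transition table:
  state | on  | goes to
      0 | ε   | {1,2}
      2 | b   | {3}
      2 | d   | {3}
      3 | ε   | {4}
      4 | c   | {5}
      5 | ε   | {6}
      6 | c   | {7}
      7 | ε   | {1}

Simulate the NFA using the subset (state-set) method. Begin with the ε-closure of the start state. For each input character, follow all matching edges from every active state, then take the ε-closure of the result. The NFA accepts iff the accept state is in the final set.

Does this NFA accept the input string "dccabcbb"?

Answer: REJECT

Steps:
S₀ = ε-closure({0}) = {0,1,2}
'd' @ 1: {3,4}
'c' @ 2: {5,6}
'c' @ 3: {1,7}  [accepting]
'a' @ 4: {}  — no active states
rest 'bcbb' ignored (set empty)
final: {}; accept 1 not in set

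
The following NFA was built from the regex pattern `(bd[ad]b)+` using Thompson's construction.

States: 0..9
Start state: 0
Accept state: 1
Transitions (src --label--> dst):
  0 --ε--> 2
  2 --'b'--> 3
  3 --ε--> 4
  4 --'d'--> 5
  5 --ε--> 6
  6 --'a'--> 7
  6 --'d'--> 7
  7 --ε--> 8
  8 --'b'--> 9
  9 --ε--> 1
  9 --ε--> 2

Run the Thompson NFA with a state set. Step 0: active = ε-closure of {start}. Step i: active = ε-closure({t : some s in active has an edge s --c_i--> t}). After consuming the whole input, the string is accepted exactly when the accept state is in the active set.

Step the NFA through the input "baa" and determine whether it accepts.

start: ε-closure({0}) = {0,2}
'b' @ 1: {3,4}
'a' @ 2: {}  — dead — no transitions
rest 'a' ignored (set empty)
end set {} — state 1 not in

Answer: REJECT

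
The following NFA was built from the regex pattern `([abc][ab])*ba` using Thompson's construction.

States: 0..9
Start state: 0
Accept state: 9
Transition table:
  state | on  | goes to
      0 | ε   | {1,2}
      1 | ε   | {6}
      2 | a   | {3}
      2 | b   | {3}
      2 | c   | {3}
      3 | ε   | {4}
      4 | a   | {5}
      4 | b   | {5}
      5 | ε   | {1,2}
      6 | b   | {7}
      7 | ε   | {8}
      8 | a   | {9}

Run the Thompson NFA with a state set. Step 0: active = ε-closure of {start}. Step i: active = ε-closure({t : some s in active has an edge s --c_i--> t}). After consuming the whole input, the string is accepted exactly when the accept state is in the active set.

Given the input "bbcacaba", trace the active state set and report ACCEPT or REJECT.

Answer: ACCEPT

Trace:
initial (ε-close {0}): {0,1,2,6}
'b' @ 1: {3,4,7,8}
'b' @ 2: {1,2,5,6}
'c' @ 3: {3,4}
'a' @ 4: {1,2,5,6}
'c' @ 5: {3,4}
'a' @ 6: {1,2,5,6}
'b' @ 7: {3,4,7,8}
'a' @ 8: {1,2,5,6,9}  (accept∈set)
end set {1,2,5,6,9} — state 9 in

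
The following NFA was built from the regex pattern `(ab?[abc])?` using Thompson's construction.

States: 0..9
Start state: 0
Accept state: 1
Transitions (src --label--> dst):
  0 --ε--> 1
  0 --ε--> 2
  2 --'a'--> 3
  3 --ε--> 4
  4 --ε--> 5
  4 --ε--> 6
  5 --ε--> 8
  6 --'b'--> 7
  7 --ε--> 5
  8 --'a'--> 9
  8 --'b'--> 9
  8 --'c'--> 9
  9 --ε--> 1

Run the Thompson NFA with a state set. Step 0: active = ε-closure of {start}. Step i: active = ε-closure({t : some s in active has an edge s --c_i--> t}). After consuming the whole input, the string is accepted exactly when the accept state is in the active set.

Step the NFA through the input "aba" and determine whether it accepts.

initial (ε-close {0}): {0,1,2}
'a' @ 1: {3,4,5,6,8}
'b' @ 2: {1,5,7,8,9}  [accepting]
'a' @ 3: {1,9}  [accepting]
final: {1,9}; accept 1 in set

Answer: ACCEPT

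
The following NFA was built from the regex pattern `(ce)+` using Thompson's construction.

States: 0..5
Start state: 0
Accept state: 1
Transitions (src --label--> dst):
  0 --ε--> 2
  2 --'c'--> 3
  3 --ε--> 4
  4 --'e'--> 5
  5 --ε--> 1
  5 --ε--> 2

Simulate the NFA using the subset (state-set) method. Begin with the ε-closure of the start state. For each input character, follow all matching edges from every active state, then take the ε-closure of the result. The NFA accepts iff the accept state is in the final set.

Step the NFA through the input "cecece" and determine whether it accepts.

start: ε-closure({0}) = {0,2}
'c' @ 1: {3,4}
'e' @ 2: {1,2,5}  (accept∈set)
'c' @ 3: {3,4}
'e' @ 4: {1,2,5}  (accept∈set)
'c' @ 5: {3,4}
'e' @ 6: {1,2,5}  (accept∈set)
final: {1,2,5}; accept 1 in set

Answer: ACCEPT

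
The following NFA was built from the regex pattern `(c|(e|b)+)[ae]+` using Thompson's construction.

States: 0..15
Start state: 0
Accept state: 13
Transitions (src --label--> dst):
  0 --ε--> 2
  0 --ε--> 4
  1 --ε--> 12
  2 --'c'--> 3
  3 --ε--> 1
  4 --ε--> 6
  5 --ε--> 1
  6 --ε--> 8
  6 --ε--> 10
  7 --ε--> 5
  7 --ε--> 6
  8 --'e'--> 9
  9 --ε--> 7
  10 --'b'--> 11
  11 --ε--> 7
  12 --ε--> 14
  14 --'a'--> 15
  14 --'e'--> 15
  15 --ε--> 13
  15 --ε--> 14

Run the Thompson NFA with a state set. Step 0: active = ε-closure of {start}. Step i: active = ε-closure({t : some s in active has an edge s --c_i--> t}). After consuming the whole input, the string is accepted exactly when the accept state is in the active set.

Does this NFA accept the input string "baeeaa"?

S₀ = ε-closure({0}) = {0,2,4,6,8,10}
'b' @ 1: {1,5,6,7,8,10,11,12,14}
'a' @ 2: {13,14,15}  (accept∈set)
'e' @ 3: {13,14,15}  (accept∈set)
'e' @ 4: {13,14,15}  (accept∈set)
'a' @ 5: {13,14,15}  (accept∈set)
'a' @ 6: {13,14,15}  (accept∈set)
after full input: {13,14,15}  (accept=13 in)

Answer: ACCEPT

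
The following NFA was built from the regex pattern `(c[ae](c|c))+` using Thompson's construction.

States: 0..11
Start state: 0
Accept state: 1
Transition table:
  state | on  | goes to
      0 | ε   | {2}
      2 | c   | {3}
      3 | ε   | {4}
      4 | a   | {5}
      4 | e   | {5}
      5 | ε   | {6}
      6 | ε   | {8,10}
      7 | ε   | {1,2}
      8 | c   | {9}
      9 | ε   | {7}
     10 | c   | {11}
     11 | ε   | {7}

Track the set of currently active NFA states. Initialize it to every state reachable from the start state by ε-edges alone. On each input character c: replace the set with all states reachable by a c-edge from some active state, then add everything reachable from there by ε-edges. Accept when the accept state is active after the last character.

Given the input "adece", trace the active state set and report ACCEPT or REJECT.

S₀ = ε-closure({0}) = {0,2}
'a' @ 1: {}  — state set empty
rest 'dece' ignored (set empty)
final: {}; accept 1 not in set

Answer: REJECT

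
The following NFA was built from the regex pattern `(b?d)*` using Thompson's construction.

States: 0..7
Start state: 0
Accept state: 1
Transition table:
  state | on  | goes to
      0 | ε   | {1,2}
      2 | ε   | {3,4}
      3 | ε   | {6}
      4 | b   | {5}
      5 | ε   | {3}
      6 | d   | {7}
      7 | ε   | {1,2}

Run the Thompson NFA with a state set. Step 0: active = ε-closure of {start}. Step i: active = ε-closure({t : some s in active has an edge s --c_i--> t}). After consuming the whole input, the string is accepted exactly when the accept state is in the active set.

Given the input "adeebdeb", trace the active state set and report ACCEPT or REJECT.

Answer: REJECT

Derivation:
start: ε-closure({0}) = {0,1,2,3,4,6}
'a' @ 1: {}  — dead — no transitions
rest 'deebdeb' ignored (set empty)
end set {} — state 1 not in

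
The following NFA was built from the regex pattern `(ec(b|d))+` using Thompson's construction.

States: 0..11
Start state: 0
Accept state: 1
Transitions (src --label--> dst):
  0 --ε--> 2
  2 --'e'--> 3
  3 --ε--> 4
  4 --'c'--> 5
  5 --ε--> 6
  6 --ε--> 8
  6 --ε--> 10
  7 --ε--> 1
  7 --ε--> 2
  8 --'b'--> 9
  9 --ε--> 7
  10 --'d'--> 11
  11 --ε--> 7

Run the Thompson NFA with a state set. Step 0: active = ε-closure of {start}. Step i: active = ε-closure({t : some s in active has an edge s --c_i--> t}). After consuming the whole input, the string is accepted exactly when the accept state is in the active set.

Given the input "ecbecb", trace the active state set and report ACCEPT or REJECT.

Answer: ACCEPT

Steps:
initial (ε-close {0}): {0,2}
'e' @ 1: {3,4}
'c' @ 2: {5,6,8,10}
'b' @ 3: {1,2,7,9}  [accepting]
'e' @ 4: {3,4}
'c' @ 5: {5,6,8,10}
'b' @ 6: {1,2,7,9}  [accepting]
after full input: {1,2,7,9}  (accept=1 in)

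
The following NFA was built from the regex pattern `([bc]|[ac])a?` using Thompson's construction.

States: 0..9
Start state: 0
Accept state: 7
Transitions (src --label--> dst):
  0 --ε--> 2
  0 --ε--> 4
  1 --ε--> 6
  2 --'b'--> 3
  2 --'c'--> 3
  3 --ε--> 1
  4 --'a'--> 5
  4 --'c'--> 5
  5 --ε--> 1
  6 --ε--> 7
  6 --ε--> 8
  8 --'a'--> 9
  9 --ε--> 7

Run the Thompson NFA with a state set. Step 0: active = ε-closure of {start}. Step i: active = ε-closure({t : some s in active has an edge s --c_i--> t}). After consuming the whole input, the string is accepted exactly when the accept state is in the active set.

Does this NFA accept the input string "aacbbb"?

initial (ε-close {0}): {0,2,4}
'a' @ 1: {1,5,6,7,8}  (accept∈set)
'a' @ 2: {7,9}  (accept∈set)
'c' @ 3: {}  — no active states
rest 'bbb' ignored (set empty)
end set {} — state 7 not in

Answer: REJECT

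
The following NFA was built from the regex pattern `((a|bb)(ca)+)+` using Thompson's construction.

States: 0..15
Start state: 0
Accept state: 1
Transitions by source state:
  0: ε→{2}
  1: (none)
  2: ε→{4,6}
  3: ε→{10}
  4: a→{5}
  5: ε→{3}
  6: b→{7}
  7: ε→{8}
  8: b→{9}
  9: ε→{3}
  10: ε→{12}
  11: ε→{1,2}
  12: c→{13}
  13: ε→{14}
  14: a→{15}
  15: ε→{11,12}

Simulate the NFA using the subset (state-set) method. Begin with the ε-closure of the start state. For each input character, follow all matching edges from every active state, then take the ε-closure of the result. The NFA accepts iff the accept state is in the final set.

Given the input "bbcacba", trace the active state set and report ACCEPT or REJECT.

Answer: REJECT

Derivation:
start: ε-closure({0}) = {0,2,4,6}
'b' @ 1: {7,8}
'b' @ 2: {3,9,10,12}
'c' @ 3: {13,14}
'a' @ 4: {1,2,4,6,11,12,15}  [accepting]
'c' @ 5: {13,14}
'b' @ 6: {}  — no active states
rest 'a' ignored (set empty)
end set {} — state 1 not in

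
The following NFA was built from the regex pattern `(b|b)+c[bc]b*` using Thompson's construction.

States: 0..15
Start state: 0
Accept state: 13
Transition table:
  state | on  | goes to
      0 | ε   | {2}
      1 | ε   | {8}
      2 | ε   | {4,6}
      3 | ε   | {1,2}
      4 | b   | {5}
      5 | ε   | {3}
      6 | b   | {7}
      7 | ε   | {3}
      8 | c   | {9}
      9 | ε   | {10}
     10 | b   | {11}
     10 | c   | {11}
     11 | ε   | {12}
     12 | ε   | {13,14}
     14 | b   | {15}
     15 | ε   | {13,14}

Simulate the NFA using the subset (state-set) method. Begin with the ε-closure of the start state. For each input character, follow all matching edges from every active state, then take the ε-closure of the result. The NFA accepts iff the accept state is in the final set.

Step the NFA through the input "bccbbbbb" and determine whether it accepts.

Answer: ACCEPT

Derivation:
initial (ε-close {0}): {0,2,4,6}
'b' @ 1: {1,2,3,4,5,6,7,8}
'c' @ 2: {9,10}
'c' @ 3: {11,12,13,14}  (accept∈set)
'b' @ 4: {13,14,15}  (accept∈set)
'b' @ 5: {13,14,15}  (accept∈set)
'b' @ 6: {13,14,15}  (accept∈set)
'b' @ 7: {13,14,15}  (accept∈set)
'b' @ 8: {13,14,15}  (accept∈set)
after full input: {13,14,15}  (accept=13 in)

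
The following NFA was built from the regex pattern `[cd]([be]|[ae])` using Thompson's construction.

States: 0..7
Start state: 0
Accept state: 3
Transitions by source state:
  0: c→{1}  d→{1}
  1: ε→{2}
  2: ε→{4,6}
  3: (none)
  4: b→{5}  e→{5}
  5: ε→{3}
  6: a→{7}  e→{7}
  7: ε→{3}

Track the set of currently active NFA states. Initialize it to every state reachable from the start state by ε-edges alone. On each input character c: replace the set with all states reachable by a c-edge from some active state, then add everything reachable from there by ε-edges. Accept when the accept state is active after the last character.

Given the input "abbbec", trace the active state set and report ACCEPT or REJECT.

S₀ = ε-closure({0}) = {0}
'a' @ 1: {}  — no active states
rest 'bbbec' ignored (set empty)
final: {}; accept 3 not in set

Answer: REJECT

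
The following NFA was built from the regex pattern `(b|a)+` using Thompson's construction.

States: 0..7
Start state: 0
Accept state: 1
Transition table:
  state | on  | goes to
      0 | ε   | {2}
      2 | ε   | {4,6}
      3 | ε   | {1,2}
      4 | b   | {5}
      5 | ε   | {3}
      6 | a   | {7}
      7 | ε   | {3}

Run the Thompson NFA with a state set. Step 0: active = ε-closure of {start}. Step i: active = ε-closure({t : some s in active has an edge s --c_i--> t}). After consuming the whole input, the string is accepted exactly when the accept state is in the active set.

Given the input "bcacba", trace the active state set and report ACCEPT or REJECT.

Answer: REJECT

Trace:
start: ε-closure({0}) = {0,2,4,6}
'b' @ 1: {1,2,3,4,5,6}  (accept∈set)
'c' @ 2: {}  — no active states
rest 'acba' ignored (set empty)
end set {} — state 1 not in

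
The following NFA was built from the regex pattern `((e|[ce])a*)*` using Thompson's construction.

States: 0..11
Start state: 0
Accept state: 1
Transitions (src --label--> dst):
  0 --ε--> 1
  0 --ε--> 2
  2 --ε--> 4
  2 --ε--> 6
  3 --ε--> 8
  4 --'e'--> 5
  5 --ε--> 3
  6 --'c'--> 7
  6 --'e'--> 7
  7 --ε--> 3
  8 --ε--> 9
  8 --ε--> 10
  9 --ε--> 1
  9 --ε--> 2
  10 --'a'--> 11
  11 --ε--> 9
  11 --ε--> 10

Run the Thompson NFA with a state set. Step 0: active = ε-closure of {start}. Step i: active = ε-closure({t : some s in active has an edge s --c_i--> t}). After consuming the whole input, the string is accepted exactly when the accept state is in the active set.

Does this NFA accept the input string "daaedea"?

start: ε-closure({0}) = {0,1,2,4,6}
'd' @ 1: {}  — state set empty
rest 'aaedea' ignored (set empty)
end set {} — state 1 not in

Answer: REJECT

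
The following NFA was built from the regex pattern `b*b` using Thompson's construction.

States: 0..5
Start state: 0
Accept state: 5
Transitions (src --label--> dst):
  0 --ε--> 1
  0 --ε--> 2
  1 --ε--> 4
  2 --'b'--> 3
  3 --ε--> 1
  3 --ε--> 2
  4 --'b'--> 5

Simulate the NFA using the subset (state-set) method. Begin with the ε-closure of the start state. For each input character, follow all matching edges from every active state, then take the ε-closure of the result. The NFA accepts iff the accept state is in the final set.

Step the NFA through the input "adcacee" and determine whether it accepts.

start: ε-closure({0}) = {0,1,2,4}
'a' @ 1: {}  — no active states
rest 'dcacee' ignored (set empty)
after full input: {}  (accept=5 not in)

Answer: REJECT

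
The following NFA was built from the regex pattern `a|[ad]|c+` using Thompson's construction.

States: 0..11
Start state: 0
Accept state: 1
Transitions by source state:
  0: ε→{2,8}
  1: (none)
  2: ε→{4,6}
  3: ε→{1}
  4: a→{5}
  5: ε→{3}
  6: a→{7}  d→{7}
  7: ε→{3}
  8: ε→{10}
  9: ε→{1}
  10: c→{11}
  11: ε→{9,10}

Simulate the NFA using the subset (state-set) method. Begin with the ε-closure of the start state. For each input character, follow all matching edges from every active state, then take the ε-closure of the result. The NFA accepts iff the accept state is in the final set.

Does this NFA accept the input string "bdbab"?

Answer: REJECT

Steps:
start: ε-closure({0}) = {0,2,4,6,8,10}
'b' @ 1: {}  — state set empty
rest 'dbab' ignored (set empty)
after full input: {}  (accept=1 not in)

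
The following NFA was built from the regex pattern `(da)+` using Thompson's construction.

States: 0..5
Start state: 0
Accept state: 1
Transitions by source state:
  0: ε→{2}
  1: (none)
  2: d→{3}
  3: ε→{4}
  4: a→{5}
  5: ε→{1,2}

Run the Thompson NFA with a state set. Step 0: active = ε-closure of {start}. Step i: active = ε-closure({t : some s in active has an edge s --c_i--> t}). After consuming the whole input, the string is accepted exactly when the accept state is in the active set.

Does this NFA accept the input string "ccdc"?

Answer: REJECT

Steps:
start: ε-closure({0}) = {0,2}
'c' @ 1: {}  — no active states
rest 'cdc' ignored (set empty)
end set {} — state 1 not in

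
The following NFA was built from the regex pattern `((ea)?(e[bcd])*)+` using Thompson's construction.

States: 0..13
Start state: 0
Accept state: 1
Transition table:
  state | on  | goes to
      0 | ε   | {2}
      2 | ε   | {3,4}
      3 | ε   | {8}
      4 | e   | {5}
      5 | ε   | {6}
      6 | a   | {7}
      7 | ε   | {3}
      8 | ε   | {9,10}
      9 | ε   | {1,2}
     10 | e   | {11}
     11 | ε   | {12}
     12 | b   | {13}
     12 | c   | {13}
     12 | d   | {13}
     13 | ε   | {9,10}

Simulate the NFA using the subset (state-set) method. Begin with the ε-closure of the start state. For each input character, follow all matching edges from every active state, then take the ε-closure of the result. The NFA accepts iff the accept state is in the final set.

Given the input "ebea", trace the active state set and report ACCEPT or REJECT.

S₀ = ε-closure({0}) = {0,1,2,3,4,8,9,10}
'e' @ 1: {5,6,11,12}
'b' @ 2: {1,2,3,4,8,9,10,13}  ✓accept
'e' @ 3: {5,6,11,12}
'a' @ 4: {1,2,3,4,7,8,9,10}  ✓accept
end set {1,2,3,4,7,8,9,10} — state 1 in

Answer: ACCEPT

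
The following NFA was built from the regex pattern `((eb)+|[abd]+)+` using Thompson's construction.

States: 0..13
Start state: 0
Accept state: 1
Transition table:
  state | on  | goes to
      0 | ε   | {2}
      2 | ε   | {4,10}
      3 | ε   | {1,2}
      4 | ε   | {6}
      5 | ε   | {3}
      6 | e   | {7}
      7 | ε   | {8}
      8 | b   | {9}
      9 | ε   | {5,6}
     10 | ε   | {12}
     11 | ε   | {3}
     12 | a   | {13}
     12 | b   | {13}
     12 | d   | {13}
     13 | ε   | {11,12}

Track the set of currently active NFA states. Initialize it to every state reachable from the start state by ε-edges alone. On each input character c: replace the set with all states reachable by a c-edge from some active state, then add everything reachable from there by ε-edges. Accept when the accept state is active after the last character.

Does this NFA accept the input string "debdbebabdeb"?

Answer: ACCEPT

Steps:
initial (ε-close {0}): {0,2,4,6,10,12}
'd' @ 1: {1,2,3,4,6,10,11,12,13}  ✓accept
'e' @ 2: {7,8}
'b' @ 3: {1,2,3,4,5,6,9,10,12}  ✓accept
'd' @ 4: {1,2,3,4,6,10,11,12,13}  ✓accept
'b' @ 5: {1,2,3,4,6,10,11,12,13}  ✓accept
'e' @ 6: {7,8}
'b' @ 7: {1,2,3,4,5,6,9,10,12}  ✓accept
'a' @ 8: {1,2,3,4,6,10,11,12,13}  ✓accept
'b' @ 9: {1,2,3,4,6,10,11,12,13}  ✓accept
'd' @ 10: {1,2,3,4,6,10,11,12,13}  ✓accept
'e' @ 11: {7,8}
'b' @ 12: {1,2,3,4,5,6,9,10,12}  ✓accept
after full input: {1,2,3,4,5,6,9,10,12}  (accept=1 in)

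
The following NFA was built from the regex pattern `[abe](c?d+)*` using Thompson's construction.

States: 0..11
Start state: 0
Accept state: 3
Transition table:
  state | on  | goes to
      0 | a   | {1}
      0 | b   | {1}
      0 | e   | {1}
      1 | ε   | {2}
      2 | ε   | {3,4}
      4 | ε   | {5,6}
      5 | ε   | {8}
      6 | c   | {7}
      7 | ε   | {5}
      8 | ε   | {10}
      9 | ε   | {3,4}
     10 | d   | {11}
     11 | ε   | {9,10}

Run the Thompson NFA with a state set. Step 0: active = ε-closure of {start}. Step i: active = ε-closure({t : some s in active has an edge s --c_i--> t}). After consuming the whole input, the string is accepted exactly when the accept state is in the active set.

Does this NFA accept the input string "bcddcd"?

S₀ = ε-closure({0}) = {0}
'b' @ 1: {1,2,3,4,5,6,8,10}  (accept∈set)
'c' @ 2: {5,7,8,10}
'd' @ 3: {3,4,5,6,8,9,10,11}  (accept∈set)
'd' @ 4: {3,4,5,6,8,9,10,11}  (accept∈set)
'c' @ 5: {5,7,8,10}
'd' @ 6: {3,4,5,6,8,9,10,11}  (accept∈set)
after full input: {3,4,5,6,8,9,10,11}  (accept=3 in)

Answer: ACCEPT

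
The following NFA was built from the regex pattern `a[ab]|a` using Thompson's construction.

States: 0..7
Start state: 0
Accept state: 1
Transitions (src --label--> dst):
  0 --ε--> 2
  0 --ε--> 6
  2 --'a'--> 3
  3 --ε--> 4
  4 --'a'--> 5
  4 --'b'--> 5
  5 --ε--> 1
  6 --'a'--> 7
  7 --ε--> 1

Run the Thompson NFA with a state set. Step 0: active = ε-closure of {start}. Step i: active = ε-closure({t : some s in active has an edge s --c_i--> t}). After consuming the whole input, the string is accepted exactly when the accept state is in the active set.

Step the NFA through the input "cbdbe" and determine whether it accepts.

S₀ = ε-closure({0}) = {0,2,6}
'c' @ 1: {}  — state set empty
rest 'bdbe' ignored (set empty)
end set {} — state 1 not in

Answer: REJECT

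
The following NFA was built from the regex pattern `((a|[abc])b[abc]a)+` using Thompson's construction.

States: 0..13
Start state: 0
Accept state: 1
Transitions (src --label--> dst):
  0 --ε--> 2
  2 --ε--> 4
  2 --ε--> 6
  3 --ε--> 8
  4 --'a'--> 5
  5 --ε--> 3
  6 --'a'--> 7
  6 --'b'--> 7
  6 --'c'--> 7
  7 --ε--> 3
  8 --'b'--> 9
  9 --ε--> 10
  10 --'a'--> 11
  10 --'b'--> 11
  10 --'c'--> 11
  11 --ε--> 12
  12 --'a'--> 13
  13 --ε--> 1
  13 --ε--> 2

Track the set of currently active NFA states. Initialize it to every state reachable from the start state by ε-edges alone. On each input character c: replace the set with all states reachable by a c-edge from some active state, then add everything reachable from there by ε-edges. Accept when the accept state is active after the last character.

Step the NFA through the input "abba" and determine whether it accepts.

Answer: ACCEPT

Derivation:
S₀ = ε-closure({0}) = {0,2,4,6}
'a' @ 1: {3,5,7,8}
'b' @ 2: {9,10}
'b' @ 3: {11,12}
'a' @ 4: {1,2,4,6,13}  (accept∈set)
final: {1,2,4,6,13}; accept 1 in set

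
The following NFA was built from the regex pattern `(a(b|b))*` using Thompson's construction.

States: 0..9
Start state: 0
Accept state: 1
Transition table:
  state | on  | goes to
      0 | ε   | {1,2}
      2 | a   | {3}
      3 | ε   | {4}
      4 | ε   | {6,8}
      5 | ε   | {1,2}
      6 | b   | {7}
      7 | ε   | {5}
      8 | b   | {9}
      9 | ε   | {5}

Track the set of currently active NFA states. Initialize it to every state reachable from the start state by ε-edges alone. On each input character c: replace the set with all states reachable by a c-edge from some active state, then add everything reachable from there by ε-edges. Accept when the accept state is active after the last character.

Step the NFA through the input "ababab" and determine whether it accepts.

initial (ε-close {0}): {0,1,2}
'a' @ 1: {3,4,6,8}
'b' @ 2: {1,2,5,7,9}  (accept∈set)
'a' @ 3: {3,4,6,8}
'b' @ 4: {1,2,5,7,9}  (accept∈set)
'a' @ 5: {3,4,6,8}
'b' @ 6: {1,2,5,7,9}  (accept∈set)
final: {1,2,5,7,9}; accept 1 in set

Answer: ACCEPT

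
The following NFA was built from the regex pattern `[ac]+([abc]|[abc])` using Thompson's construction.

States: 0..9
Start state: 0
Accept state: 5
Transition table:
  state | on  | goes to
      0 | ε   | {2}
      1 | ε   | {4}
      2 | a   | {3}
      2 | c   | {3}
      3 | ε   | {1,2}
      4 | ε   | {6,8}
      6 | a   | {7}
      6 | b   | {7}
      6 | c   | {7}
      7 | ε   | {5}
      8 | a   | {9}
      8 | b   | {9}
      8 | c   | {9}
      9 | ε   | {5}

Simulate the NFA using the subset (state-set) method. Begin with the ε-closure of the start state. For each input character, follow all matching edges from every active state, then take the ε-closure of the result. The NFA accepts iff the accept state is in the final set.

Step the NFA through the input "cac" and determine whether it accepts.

start: ε-closure({0}) = {0,2}
'c' @ 1: {1,2,3,4,6,8}
'a' @ 2: {1,2,3,4,5,6,7,8,9}  (accept∈set)
'c' @ 3: {1,2,3,4,5,6,7,8,9}  (accept∈set)
final: {1,2,3,4,5,6,7,8,9}; accept 5 in set

Answer: ACCEPT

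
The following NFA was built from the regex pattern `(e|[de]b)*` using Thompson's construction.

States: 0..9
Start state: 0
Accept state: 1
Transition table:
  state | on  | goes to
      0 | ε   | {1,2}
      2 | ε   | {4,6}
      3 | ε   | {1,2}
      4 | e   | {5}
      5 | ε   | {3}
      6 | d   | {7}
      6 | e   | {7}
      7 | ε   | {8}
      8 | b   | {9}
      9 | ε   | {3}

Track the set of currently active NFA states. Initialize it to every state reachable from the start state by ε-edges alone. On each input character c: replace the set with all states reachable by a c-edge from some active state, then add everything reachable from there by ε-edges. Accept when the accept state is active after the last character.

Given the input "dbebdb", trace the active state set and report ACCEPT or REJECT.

start: ε-closure({0}) = {0,1,2,4,6}
'd' @ 1: {7,8}
'b' @ 2: {1,2,3,4,6,9}  [accepting]
'e' @ 3: {1,2,3,4,5,6,7,8}  [accepting]
'b' @ 4: {1,2,3,4,6,9}  [accepting]
'd' @ 5: {7,8}
'b' @ 6: {1,2,3,4,6,9}  [accepting]
final: {1,2,3,4,6,9}; accept 1 in set

Answer: ACCEPT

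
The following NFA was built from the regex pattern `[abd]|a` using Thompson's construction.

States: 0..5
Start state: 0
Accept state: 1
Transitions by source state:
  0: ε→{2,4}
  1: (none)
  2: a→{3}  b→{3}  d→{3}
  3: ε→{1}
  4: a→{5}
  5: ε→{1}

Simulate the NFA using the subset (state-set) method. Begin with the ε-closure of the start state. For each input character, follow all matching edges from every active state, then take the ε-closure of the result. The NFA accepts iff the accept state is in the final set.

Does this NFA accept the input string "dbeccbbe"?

Answer: REJECT

Derivation:
S₀ = ε-closure({0}) = {0,2,4}
'd' @ 1: {1,3}  [accepting]
'b' @ 2: {}  — no active states
rest 'eccbbe' ignored (set empty)
after full input: {}  (accept=1 not in)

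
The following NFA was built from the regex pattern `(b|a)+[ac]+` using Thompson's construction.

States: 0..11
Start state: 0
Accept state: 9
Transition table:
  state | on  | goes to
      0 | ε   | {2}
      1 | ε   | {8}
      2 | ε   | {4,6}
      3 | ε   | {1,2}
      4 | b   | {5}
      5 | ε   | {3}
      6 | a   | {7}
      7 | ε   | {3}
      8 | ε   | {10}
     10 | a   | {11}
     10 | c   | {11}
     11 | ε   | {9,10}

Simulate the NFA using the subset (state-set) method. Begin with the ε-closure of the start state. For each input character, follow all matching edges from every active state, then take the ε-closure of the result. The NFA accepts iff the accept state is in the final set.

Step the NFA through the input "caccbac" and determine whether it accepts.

Answer: REJECT

Trace:
S₀ = ε-closure({0}) = {0,2,4,6}
'c' @ 1: {}  — dead — no transitions
rest 'accbac' ignored (set empty)
after full input: {}  (accept=9 not in)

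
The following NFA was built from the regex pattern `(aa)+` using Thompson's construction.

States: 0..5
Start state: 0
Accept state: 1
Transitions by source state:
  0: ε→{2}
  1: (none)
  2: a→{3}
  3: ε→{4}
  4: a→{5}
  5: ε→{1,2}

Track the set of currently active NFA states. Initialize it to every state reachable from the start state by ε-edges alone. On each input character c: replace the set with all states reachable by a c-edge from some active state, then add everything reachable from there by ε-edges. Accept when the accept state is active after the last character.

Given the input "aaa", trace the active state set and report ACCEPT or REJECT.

Answer: REJECT

Trace:
start: ε-closure({0}) = {0,2}
'a' @ 1: {3,4}
'a' @ 2: {1,2,5}  [accepting]
'a' @ 3: {3,4}
end set {3,4} — state 1 not in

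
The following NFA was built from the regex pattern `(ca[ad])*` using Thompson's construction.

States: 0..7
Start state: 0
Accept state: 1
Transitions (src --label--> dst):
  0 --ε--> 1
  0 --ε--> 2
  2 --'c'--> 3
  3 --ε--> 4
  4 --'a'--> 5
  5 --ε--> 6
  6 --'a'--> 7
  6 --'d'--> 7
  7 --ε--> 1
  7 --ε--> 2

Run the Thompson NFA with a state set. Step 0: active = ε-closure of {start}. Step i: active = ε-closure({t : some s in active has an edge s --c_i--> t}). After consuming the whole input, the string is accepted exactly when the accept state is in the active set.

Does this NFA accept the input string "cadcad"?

Answer: ACCEPT

Trace:
start: ε-closure({0}) = {0,1,2}
'c' @ 1: {3,4}
'a' @ 2: {5,6}
'd' @ 3: {1,2,7}  (accept∈set)
'c' @ 4: {3,4}
'a' @ 5: {5,6}
'd' @ 6: {1,2,7}  (accept∈set)
final: {1,2,7}; accept 1 in set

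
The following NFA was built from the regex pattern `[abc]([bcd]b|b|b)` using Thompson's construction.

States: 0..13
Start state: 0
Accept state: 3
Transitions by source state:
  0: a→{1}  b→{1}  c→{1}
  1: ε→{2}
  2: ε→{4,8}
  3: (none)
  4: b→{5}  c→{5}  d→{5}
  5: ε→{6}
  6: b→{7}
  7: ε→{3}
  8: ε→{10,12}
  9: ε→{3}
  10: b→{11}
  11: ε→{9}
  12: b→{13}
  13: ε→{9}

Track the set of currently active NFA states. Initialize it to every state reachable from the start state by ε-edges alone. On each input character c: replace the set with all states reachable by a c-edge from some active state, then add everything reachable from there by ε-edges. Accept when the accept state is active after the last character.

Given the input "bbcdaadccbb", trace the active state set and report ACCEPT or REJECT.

Answer: REJECT

Trace:
initial (ε-close {0}): {0}
'b' @ 1: {1,2,4,8,10,12}
'b' @ 2: {3,5,6,9,11,13}  [accepting]
'c' @ 3: {}  — dead — no transitions
rest 'daadccbb' ignored (set empty)
end set {} — state 3 not in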